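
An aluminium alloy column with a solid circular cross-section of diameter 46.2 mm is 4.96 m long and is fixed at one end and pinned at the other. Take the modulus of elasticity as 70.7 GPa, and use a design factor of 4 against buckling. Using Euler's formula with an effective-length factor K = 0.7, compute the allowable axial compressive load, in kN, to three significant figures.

I = πd⁴/64 = π×46.2⁴/64 = 223600 mm⁴.
Effective length L_e = KL = 0.7×4.96 m = 3472 mm.
Euler critical load P_cr = π²EI/L_e² = π²×70700×223600/3472² = 12940 N.
P_allow = P_cr/n = 12940/4 = 3236 N.

P_allow = 3.24 kN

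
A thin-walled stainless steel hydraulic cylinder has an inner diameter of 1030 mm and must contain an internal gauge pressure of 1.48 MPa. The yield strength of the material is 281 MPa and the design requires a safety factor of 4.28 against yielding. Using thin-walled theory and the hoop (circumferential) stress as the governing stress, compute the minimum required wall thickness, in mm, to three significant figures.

t = 11.6 mm

σ_allow = 281/4.28 = 65.65 MPa.
Hoop stress σ_h = pD/(2t), so t = pD/(2σ_allow) = 1.48×1030/(2×65.65) = 11.61 mm.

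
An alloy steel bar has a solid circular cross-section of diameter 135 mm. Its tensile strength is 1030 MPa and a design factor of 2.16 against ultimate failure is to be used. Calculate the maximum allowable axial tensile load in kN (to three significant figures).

F_allow = 6830 kN

σ_allow = 1030/2.16 = 476.9 MPa.
A = πd²/4 = π×135²/4 = 14310 mm².
F_allow = σ_allow × A = 476.9×14310 = 6.826×10^6 N.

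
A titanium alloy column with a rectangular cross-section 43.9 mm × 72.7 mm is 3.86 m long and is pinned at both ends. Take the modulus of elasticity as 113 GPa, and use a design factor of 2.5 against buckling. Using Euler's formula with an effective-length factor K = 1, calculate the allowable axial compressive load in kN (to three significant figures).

P_allow = 15.3 kN

Buckling occurs about the weak axis: I_min = h·b³/12 = 72.7×43.9³/12 = 512600 mm⁴ (b = 43.9 mm is the smaller dimension).
Effective length L_e = KL = 1×3.86 m = 3860 mm.
Euler critical load P_cr = π²EI/L_e² = π²×113000×512600/3860² = 38370 N.
P_allow = P_cr/n = 38370/2.5 = 15350 N.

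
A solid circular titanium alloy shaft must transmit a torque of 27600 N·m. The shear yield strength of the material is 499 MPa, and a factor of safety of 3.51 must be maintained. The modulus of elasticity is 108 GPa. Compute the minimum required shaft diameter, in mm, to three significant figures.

d = 99.6 mm

Allowable shear stress τ_allow = 499/3.51 = 142.2 MPa.
For a solid shaft τ = 16T/(πd³), so d³ = 16T/(π τ_allow) = 16×2.7600×10^7/(π×142.2) = 988700 mm³.
d = (988700)^(1/3) = 99.62 mm.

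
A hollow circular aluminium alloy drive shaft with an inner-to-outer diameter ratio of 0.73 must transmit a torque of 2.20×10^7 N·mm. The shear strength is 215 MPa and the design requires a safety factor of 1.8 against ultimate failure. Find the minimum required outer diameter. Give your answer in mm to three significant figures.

d_o = 109 mm

τ_allow = 215/1.8 = 119.4 MPa.
For a hollow shaft τ = 16T/[πd_o³(1−k⁴)] with k = 0.73, so 1−k⁴ = 0.7160.
d_o³ = 16T/[π τ_allow (1−k⁴)] = 16×2.2000×10^7/(π×119.4×0.7160) = 1.310×10^6 mm³.
d_o = 109.4 mm.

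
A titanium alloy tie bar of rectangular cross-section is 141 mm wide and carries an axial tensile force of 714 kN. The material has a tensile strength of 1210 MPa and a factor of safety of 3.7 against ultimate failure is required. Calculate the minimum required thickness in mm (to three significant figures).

t = 15.5 mm

σ_allow = 1210/3.7 = 327.0 MPa.
Required area A = F/σ_allow = 714000/327.0 = 2183 mm².
t = A/w = 2183/141 = 15.48 mm.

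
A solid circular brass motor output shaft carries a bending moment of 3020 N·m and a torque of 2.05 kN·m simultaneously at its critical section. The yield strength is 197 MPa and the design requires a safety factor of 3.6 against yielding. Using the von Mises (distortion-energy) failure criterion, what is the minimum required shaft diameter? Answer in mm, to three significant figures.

d = 86.7 mm

σ_allow = σ_y/n = 197/3.6 = 54.72 MPa.
For a solid shaft σ_b = 32M/(πd³) and τ = 16T/(πd³), so the von Mises stress is σ' = (16/πd³)·√(4M²+3T²).
√(4M²+3T²) = √(4×(3.020×10^6)² + 3×(2.050×10^6)²) = 7.006×10^6 N·mm.
d³ = 16×7.006×10^6/(π×54.72) = 652100 mm³.
d = 86.72 mm.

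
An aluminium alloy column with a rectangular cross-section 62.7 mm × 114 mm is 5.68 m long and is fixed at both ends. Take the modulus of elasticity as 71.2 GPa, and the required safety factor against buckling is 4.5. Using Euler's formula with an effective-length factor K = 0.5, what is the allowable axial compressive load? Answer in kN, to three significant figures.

P_allow = 45.3 kN

Buckling occurs about the weak axis: I_min = h·b³/12 = 114×62.7³/12 = 2.342×10^6 mm⁴ (b = 62.7 mm is the smaller dimension).
Effective length L_e = KL = 0.5×5.68 m = 2840 mm.
Euler critical load P_cr = π²EI/L_e² = π²×71200×2.342×10^6/2840² = 204000 N.
P_allow = P_cr/n = 204000/4.5 = 45340 N.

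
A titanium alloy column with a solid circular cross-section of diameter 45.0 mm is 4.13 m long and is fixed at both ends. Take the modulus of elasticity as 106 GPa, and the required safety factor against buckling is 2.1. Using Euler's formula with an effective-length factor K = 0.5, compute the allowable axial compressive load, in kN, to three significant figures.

I = πd⁴/64 = π×45.0⁴/64 = 201300 mm⁴.
Effective length L_e = KL = 0.5×4.13 m = 2065 mm.
Euler critical load P_cr = π²EI/L_e² = π²×106000×201300/2065² = 49380 N.
P_allow = P_cr/n = 49380/2.1 = 23520 N.

P_allow = 23.5 kN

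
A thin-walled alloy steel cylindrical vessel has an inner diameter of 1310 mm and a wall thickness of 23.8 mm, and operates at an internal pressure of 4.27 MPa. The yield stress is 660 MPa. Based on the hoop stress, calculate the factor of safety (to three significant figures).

n = 5.62

σ_h = pD/(2t) = 4.27×1310/(2×23.8) = 117.5 MPa.
n = 660/117.5 = 5.616.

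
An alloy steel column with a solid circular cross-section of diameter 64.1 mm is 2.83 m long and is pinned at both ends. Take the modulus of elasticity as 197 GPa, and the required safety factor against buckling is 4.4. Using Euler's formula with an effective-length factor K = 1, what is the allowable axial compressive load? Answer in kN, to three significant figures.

P_allow = 45.7 kN

I = πd⁴/64 = π×64.1⁴/64 = 828700 mm⁴.
Effective length L_e = KL = 1×2.83 m = 2830 mm.
Euler critical load P_cr = π²EI/L_e² = π²×197000×828700/2830² = 201200 N.
P_allow = P_cr/n = 201200/4.4 = 45720 N.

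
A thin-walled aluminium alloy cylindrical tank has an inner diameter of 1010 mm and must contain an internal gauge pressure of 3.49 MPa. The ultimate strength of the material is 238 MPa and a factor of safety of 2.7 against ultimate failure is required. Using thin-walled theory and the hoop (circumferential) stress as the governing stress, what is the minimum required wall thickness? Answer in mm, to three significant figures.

t = 20.0 mm

σ_allow = 238/2.7 = 88.15 MPa.
Hoop stress σ_h = pD/(2t), so t = pD/(2σ_allow) = 3.49×1010/(2×88.15) = 19.99 mm.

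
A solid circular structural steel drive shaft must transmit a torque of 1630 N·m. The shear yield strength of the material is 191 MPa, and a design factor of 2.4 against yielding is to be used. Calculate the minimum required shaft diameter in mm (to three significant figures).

d = 47.1 mm

Allowable shear stress τ_allow = 191/2.4 = 79.58 MPa.
For a solid shaft τ = 16T/(πd³), so d³ = 16T/(π τ_allow) = 16×1630000/(π×79.58) = 104300 mm³.
d = (104300)^(1/3) = 47.07 mm.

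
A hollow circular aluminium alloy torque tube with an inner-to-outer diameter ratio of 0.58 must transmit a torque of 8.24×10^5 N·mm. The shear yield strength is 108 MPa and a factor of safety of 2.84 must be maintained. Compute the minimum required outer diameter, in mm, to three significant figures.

τ_allow = 108/2.84 = 38.03 MPa.
For a hollow shaft τ = 16T/[πd_o³(1−k⁴)] with k = 0.58, so 1−k⁴ = 0.8868.
d_o³ = 16T/[π τ_allow (1−k⁴)] = 16×824000/(π×38.03×0.8868) = 124400 mm³.
d_o = 49.92 mm.

d_o = 49.9 mm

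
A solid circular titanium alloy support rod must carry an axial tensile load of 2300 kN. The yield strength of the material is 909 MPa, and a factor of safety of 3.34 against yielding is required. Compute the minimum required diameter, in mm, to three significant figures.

d = 104 mm

Allowable stress σ_allow = 909/3.34 = 272.2 MPa.
Required area A = F/σ_allow = 2300000/272.2 = 8451 mm².
A = πd²/4 → d = √(4A/π) = 103.7 mm.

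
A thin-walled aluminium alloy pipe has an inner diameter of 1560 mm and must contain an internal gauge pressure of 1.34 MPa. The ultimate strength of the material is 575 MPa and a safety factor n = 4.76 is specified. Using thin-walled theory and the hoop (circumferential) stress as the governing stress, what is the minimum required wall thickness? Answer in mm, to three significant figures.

σ_allow = 575/4.76 = 120.8 MPa.
Hoop stress σ_h = pD/(2t), so t = pD/(2σ_allow) = 1.34×1560/(2×120.8) = 8.652 mm.

t = 8.65 mm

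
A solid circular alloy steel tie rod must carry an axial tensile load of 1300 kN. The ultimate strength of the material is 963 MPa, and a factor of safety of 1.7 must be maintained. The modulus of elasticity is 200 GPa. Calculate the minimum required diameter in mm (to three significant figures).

d = 54.1 mm

Allowable stress σ_allow = 963/1.7 = 566.5 MPa.
Required area A = F/σ_allow = 1300000/566.5 = 2295 mm².
A = πd²/4 → d = √(4A/π) = 54.06 mm.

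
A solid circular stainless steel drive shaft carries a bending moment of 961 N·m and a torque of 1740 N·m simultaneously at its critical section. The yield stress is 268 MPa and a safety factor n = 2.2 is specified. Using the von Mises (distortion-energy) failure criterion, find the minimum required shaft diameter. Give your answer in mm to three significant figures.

σ_allow = σ_y/n = 268/2.2 = 121.8 MPa.
For a solid shaft σ_b = 32M/(πd³) and τ = 16T/(πd³), so the von Mises stress is σ' = (16/πd³)·√(4M²+3T²).
√(4M²+3T²) = √(4×(961000)² + 3×(1.740×10^6)²) = 3.574×10^6 N·mm.
d³ = 16×3.574×10^6/(π×121.8) = 149400 mm³.
d = 53.07 mm.

d = 53.1 mm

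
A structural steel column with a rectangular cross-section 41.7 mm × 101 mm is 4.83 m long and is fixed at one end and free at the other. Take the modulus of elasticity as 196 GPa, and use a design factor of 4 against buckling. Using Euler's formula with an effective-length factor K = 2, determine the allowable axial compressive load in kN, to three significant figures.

Buckling occurs about the weak axis: I_min = h·b³/12 = 101×41.7³/12 = 610300 mm⁴ (b = 41.7 mm is the smaller dimension).
Effective length L_e = KL = 2×4.83 m = 9660 mm.
Euler critical load P_cr = π²EI/L_e² = π²×196000×610300/9660² = 12650 N.
P_allow = P_cr/n = 12650/4 = 3163 N.

P_allow = 3.16 kN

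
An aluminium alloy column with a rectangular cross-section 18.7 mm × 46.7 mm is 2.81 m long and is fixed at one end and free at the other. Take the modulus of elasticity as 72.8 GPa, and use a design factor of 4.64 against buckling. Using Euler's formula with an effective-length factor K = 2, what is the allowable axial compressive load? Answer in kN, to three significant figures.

Buckling occurs about the weak axis: I_min = h·b³/12 = 46.7×18.7³/12 = 25450 mm⁴ (b = 18.7 mm is the smaller dimension).
Effective length L_e = KL = 2×2.81 m = 5620 mm.
Euler critical load P_cr = π²EI/L_e² = π²×72800×25450/5620² = 578.9 N.
P_allow = P_cr/n = 578.9/4.64 = 124.8 N.

P_allow = 0.125 kN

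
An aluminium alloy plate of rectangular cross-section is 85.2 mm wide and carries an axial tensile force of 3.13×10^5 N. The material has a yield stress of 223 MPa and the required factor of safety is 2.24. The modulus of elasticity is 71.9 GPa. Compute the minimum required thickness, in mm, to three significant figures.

t = 36.9 mm

σ_allow = 223/2.24 = 99.55 MPa.
Required area A = F/σ_allow = 313000/99.55 = 3144 mm².
t = A/w = 3144/85.2 = 36.90 mm.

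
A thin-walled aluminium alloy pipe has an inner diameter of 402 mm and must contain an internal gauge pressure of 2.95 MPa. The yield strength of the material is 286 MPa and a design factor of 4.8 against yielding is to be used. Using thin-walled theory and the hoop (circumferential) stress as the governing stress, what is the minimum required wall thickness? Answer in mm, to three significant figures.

t = 9.95 mm

σ_allow = 286/4.8 = 59.58 MPa.
Hoop stress σ_h = pD/(2t), so t = pD/(2σ_allow) = 2.95×402/(2×59.58) = 9.952 mm.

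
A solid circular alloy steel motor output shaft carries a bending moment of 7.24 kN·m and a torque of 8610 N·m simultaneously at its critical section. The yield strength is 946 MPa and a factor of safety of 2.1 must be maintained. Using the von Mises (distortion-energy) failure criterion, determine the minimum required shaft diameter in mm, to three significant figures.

d = 61.7 mm

σ_allow = σ_y/n = 946/2.1 = 450.5 MPa.
For a solid shaft σ_b = 32M/(πd³) and τ = 16T/(πd³), so the von Mises stress is σ' = (16/πd³)·√(4M²+3T²).
√(4M²+3T²) = √(4×(7.240×10^6)² + 3×(8.610×10^6)²) = 2.079×10^7 N·mm.
d³ = 16×2.079×10^7/(π×450.5) = 235000 mm³.
d = 61.71 mm.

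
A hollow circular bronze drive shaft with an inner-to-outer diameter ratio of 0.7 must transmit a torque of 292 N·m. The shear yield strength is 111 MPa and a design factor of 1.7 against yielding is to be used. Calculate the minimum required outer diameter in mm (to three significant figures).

d_o = 31.1 mm

τ_allow = 111/1.7 = 65.29 MPa.
For a hollow shaft τ = 16T/[πd_o³(1−k⁴)] with k = 0.7, so 1−k⁴ = 0.7599.
d_o³ = 16T/[π τ_allow (1−k⁴)] = 16×292000/(π×65.29×0.7599) = 29970 mm³.
d_o = 31.06 mm.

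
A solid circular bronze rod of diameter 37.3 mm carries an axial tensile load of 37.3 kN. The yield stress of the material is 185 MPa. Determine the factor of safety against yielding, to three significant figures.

A = πd²/4 = 1093 mm².
σ = F/A = 37300/1093 = 34.14 MPa.
n = 185/34.14 = 5.420.

n = 5.42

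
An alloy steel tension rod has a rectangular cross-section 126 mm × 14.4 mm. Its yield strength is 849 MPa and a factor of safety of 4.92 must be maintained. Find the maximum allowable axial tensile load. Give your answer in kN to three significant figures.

σ_allow = 849/4.92 = 172.6 MPa.
A = 126×14.4 = 1814 mm².
F_allow = σ_allow × A = 172.6×1814 = 313100 N.

F_allow = 313 kN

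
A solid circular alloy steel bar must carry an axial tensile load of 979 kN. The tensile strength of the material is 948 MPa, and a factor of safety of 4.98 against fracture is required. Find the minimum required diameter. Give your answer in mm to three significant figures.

Allowable stress σ_allow = 948/4.98 = 190.4 MPa.
Required area A = F/σ_allow = 979000/190.4 = 5143 mm².
A = πd²/4 → d = √(4A/π) = 80.92 mm.

d = 80.9 mm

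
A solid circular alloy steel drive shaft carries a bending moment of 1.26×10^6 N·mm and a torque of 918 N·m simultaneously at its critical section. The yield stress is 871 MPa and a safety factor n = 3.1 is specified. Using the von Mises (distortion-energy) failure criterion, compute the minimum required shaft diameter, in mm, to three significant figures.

d = 37.8 mm

σ_allow = σ_y/n = 871/3.1 = 281.0 MPa.
For a solid shaft σ_b = 32M/(πd³) and τ = 16T/(πd³), so the von Mises stress is σ' = (16/πd³)·√(4M²+3T²).
√(4M²+3T²) = √(4×(1.260×10^6)² + 3×(918000)²) = 2.980×10^6 N·mm.
d³ = 16×2.980×10^6/(π×281.0) = 54010 mm³.
d = 37.80 mm.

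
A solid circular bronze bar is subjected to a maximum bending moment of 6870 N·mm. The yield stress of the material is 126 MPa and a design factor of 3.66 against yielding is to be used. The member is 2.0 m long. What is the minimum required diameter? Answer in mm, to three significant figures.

d = 12.7 mm

σ_allow = 126/3.66 = 34.43 MPa.
For a solid circular section σ = 32M/(πd³), so d³ = 32M/(π σ_allow) = 32×6870.0/(π×34.43) = 2033 mm³.
d = 12.67 mm.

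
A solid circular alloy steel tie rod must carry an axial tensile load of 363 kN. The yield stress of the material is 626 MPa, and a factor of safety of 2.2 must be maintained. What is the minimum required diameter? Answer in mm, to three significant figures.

Allowable stress σ_allow = 626/2.2 = 284.5 MPa.
Required area A = F/σ_allow = 363000/284.5 = 1276 mm².
A = πd²/4 → d = √(4A/π) = 40.30 mm.

d = 40.3 mm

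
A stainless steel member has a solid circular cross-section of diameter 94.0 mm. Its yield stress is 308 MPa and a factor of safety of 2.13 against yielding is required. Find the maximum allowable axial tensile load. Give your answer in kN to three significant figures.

F_allow = 1000 kN

σ_allow = 308/2.13 = 144.6 MPa.
A = πd²/4 = π×94.0²/4 = 6940 mm².
F_allow = σ_allow × A = 144.6×6940 = 1.003×10^6 N.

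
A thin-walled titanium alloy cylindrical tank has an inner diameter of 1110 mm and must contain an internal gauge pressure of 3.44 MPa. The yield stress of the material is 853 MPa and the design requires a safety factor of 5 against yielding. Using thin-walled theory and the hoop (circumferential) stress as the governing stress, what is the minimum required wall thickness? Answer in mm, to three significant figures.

t = 11.2 mm

σ_allow = 853/5 = 170.6 MPa.
Hoop stress σ_h = pD/(2t), so t = pD/(2σ_allow) = 3.44×1110/(2×170.6) = 11.19 mm.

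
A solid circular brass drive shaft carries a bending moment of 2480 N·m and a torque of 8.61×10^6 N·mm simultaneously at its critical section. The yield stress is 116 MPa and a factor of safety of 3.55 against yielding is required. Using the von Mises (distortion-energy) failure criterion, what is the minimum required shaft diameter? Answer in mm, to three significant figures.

d = 135 mm

σ_allow = σ_y/n = 116/3.55 = 32.68 MPa.
For a solid shaft σ_b = 32M/(πd³) and τ = 16T/(πd³), so the von Mises stress is σ' = (16/πd³)·√(4M²+3T²).
√(4M²+3T²) = √(4×(2.480×10^6)² + 3×(8.610×10^6)²) = 1.572×10^7 N·mm.
d³ = 16×1.572×10^7/(π×32.68) = 2.450×10^6 mm³.
d = 134.8 mm.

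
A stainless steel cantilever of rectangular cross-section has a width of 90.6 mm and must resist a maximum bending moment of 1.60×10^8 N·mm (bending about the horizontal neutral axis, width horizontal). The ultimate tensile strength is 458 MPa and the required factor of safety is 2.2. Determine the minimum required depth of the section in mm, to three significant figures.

h = 226 mm

σ_allow = 458/2.2 = 208.2 MPa.
For a rectangular section σ = 6M/(bh²), so h² = 6M/(b σ_allow) = 6×1.6000×10^8/(90.6×208.2) = 50900 mm².
h = 225.6 mm.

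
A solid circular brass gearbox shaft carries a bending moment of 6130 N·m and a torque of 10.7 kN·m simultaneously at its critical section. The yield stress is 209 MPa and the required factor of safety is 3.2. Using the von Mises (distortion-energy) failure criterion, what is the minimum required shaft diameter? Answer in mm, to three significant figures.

σ_allow = σ_y/n = 209/3.2 = 65.31 MPa.
For a solid shaft σ_b = 32M/(πd³) and τ = 16T/(πd³), so the von Mises stress is σ' = (16/πd³)·√(4M²+3T²).
√(4M²+3T²) = √(4×(6.130×10^6)² + 3×(1.070×10^7)²) = 2.222×10^7 N·mm.
d³ = 16×2.222×10^7/(π×65.31) = 1.733×10^6 mm³.
d = 120.1 mm.

d = 120 mm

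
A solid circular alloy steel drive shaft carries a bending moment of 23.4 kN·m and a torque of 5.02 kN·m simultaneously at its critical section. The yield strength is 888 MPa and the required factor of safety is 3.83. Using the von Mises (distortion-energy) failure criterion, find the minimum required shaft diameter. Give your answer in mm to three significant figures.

d = 101 mm

σ_allow = σ_y/n = 888/3.83 = 231.9 MPa.
For a solid shaft σ_b = 32M/(πd³) and τ = 16T/(πd³), so the von Mises stress is σ' = (16/πd³)·√(4M²+3T²).
√(4M²+3T²) = √(4×(2.340×10^7)² + 3×(5.020×10^6)²) = 4.760×10^7 N·mm.
d³ = 16×4.760×10^7/(π×231.9) = 1.046×10^6 mm³.
d = 101.5 mm.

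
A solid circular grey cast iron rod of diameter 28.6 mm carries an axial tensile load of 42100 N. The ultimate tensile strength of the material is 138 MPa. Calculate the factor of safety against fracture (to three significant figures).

A = πd²/4 = 642.4 mm².
σ = F/A = 42100/642.4 = 65.53 MPa.
n = 138/65.53 = 2.106.

n = 2.11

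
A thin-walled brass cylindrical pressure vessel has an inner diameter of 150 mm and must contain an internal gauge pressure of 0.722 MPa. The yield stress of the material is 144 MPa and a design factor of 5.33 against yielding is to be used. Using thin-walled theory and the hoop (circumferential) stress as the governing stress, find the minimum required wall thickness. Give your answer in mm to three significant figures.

t = 2.00 mm

σ_allow = 144/5.33 = 27.02 MPa.
Hoop stress σ_h = pD/(2t), so t = pD/(2σ_allow) = 0.722×150/(2×27.02) = 2.004 mm.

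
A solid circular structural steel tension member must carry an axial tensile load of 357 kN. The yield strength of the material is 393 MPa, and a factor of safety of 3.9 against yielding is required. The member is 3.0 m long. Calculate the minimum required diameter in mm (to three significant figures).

Allowable stress σ_allow = 393/3.9 = 100.8 MPa.
Required area A = F/σ_allow = 357000/100.8 = 3543 mm².
A = πd²/4 → d = √(4A/π) = 67.16 mm.

d = 67.2 mm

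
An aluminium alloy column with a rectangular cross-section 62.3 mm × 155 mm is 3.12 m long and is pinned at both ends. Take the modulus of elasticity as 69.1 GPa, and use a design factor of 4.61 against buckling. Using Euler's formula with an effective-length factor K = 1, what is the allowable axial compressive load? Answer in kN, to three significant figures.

Buckling occurs about the weak axis: I_min = h·b³/12 = 155×62.3³/12 = 3.123×10^6 mm⁴ (b = 62.3 mm is the smaller dimension).
Effective length L_e = KL = 1×3.12 m = 3120 mm.
Euler critical load P_cr = π²EI/L_e² = π²×69100×3.123×10^6/3120² = 218800 N.
P_allow = P_cr/n = 218800/4.61 = 47470 N.

P_allow = 47.5 kN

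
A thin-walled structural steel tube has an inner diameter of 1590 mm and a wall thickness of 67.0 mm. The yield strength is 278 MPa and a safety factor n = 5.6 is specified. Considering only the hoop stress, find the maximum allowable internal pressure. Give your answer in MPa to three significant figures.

p_allow = 4.18 MPa

σ_allow = 278/5.6 = 49.64 MPa.
σ_h = pD/(2t) → p_allow = 2σ_allow t/D = 2×49.64×67.0/1590 = 4.184 MPa.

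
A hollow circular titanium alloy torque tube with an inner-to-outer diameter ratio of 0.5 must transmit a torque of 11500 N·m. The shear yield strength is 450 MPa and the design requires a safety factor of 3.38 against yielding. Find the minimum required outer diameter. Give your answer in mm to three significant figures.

d_o = 77.7 mm

τ_allow = 450/3.38 = 133.1 MPa.
For a hollow shaft τ = 16T/[πd_o³(1−k⁴)] with k = 0.5, so 1−k⁴ = 0.9375.
d_o³ = 16T/[π τ_allow (1−k⁴)] = 16×1.1500×10^7/(π×133.1×0.9375) = 469200 mm³.
d_o = 77.71 mm.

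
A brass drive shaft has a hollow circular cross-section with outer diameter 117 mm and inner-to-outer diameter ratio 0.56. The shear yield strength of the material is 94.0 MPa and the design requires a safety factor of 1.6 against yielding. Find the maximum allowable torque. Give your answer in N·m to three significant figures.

τ_allow = 94.0/1.6 = 58.75 MPa.
For a hollow shaft T_allow = τ_allow·πd_o³(1−k⁴)/16 with 1−k⁴ = 0.9017, so πd_o³(1−k⁴)/16 = 283500 mm³.
T_allow = 58.75×283500 = 1.666×10^7 N·mm = 16660 N·m.

T_allow = 16700 N·m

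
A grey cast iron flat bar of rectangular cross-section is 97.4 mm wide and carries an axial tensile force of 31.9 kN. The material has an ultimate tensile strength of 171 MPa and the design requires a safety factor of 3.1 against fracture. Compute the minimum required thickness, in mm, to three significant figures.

t = 5.94 mm

σ_allow = 171/3.1 = 55.16 MPa.
Required area A = F/σ_allow = 31900/55.16 = 578.3 mm².
t = A/w = 578.3/97.4 = 5.937 mm.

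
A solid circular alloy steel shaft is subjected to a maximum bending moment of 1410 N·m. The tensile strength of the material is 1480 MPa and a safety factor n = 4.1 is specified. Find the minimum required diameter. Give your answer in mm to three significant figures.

σ_allow = 1480/4.1 = 361.0 MPa.
For a solid circular section σ = 32M/(πd³), so d³ = 32M/(π σ_allow) = 32×1410000/(π×361.0) = 39790 mm³.
d = 34.14 mm.

d = 34.1 mm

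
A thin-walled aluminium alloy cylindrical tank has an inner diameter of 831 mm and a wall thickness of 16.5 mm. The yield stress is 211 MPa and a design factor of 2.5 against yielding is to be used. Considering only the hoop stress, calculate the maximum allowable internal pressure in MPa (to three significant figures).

p_allow = 3.35 MPa

σ_allow = 211/2.5 = 84.40 MPa.
σ_h = pD/(2t) → p_allow = 2σ_allow t/D = 2×84.40×16.5/831 = 3.352 MPa.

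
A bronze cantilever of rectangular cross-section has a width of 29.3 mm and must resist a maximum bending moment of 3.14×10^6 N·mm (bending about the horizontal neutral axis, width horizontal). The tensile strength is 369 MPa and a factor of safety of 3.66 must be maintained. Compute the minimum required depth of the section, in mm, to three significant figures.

σ_allow = 369/3.66 = 100.8 MPa.
For a rectangular section σ = 6M/(bh²), so h² = 6M/(b σ_allow) = 6×3140000/(29.3×100.8) = 6378 mm².
h = 79.86 mm.

h = 79.9 mm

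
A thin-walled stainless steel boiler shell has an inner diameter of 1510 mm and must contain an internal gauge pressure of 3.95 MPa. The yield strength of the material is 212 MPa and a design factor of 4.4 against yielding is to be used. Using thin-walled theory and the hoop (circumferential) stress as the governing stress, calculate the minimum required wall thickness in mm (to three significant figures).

σ_allow = 212/4.4 = 48.18 MPa.
Hoop stress σ_h = pD/(2t), so t = pD/(2σ_allow) = 3.95×1510/(2×48.18) = 61.90 mm.

t = 61.9 mm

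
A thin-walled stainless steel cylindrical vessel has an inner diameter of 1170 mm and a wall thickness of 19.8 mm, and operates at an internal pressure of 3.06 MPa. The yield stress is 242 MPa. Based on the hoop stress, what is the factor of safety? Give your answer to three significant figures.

n = 2.68

σ_h = pD/(2t) = 3.06×1170/(2×19.8) = 90.41 MPa.
n = 242/90.41 = 2.677.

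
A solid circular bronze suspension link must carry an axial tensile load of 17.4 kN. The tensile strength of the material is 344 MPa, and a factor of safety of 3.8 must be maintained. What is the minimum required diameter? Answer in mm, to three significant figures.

d = 15.6 mm

Allowable stress σ_allow = 344/3.8 = 90.53 MPa.
Required area A = F/σ_allow = 17400/90.53 = 192.2 mm².
A = πd²/4 → d = √(4A/π) = 15.64 mm.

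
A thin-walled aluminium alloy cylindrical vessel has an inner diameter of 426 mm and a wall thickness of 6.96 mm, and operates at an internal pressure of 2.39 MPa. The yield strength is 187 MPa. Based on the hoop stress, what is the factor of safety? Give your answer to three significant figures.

σ_h = pD/(2t) = 2.39×426/(2×6.96) = 73.14 MPa.
n = 187/73.14 = 2.557.

n = 2.56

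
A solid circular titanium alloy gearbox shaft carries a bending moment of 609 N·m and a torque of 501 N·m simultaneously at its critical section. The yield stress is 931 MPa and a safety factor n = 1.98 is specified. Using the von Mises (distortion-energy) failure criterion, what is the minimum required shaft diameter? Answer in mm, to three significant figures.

σ_allow = σ_y/n = 931/1.98 = 470.2 MPa.
For a solid shaft σ_b = 32M/(πd³) and τ = 16T/(πd³), so the von Mises stress is σ' = (16/πd³)·√(4M²+3T²).
√(4M²+3T²) = √(4×(609000)² + 3×(501000)²) = 1.496×10^6 N·mm.
d³ = 16×1.496×10^6/(π×470.2) = 16200 mm³.
d = 25.30 mm.

d = 25.3 mm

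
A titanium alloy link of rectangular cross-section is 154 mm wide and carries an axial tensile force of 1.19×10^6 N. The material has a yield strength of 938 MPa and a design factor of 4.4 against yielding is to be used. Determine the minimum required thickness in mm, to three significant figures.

t = 36.2 mm

σ_allow = 938/4.4 = 213.2 MPa.
Required area A = F/σ_allow = 1190000/213.2 = 5582 mm².
t = A/w = 5582/154 = 36.25 mm.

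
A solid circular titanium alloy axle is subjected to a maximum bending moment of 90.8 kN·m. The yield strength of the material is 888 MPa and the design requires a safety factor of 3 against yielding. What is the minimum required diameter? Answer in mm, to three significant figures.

d = 146 mm

σ_allow = 888/3 = 296.0 MPa.
For a solid circular section σ = 32M/(πd³), so d³ = 32M/(π σ_allow) = 32×9.0800×10^7/(π×296.0) = 3.125×10^6 mm³.
d = 146.2 mm.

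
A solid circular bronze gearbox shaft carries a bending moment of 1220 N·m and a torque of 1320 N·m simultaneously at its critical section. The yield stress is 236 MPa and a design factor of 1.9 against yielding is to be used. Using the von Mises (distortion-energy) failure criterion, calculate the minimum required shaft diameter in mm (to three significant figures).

σ_allow = σ_y/n = 236/1.9 = 124.2 MPa.
For a solid shaft σ_b = 32M/(πd³) and τ = 16T/(πd³), so the von Mises stress is σ' = (16/πd³)·√(4M²+3T²).
√(4M²+3T²) = √(4×(1.220×10^6)² + 3×(1.320×10^6)²) = 3.344×10^6 N·mm.
d³ = 16×3.344×10^6/(π×124.2) = 137100 mm³.
d = 51.56 mm.

d = 51.6 mm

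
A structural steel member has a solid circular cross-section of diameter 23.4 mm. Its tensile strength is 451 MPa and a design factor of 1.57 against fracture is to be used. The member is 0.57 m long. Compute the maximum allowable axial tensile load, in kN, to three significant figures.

F_allow = 124 kN

σ_allow = 451/1.57 = 287.3 MPa.
A = πd²/4 = π×23.4²/4 = 430.1 mm².
F_allow = σ_allow × A = 287.3×430.1 = 123500 N.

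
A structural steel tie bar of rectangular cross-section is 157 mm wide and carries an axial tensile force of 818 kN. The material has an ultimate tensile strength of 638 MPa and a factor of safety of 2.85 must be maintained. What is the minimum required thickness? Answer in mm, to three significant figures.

σ_allow = 638/2.85 = 223.9 MPa.
Required area A = F/σ_allow = 818000/223.9 = 3654 mm².
t = A/w = 3654/157 = 23.27 mm.

t = 23.3 mm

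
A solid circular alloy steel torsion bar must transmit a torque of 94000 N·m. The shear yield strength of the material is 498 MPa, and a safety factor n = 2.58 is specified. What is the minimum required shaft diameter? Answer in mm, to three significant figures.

d = 135 mm

Allowable shear stress τ_allow = 498/2.58 = 193.0 MPa.
For a solid shaft τ = 16T/(πd³), so d³ = 16T/(π τ_allow) = 16×9.4000×10^7/(π×193.0) = 2.480×10^6 mm³.
d = (2.480×10^6)^(1/3) = 135.4 mm.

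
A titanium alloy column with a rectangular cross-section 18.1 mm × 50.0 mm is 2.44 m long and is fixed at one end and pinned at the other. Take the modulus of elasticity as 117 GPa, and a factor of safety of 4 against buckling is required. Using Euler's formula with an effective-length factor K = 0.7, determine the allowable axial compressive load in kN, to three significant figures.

P_allow = 2.44 kN

Buckling occurs about the weak axis: I_min = h·b³/12 = 50.0×18.1³/12 = 24710 mm⁴ (b = 18.1 mm is the smaller dimension).
Effective length L_e = KL = 0.7×2.44 m = 1708 mm.
Euler critical load P_cr = π²EI/L_e² = π²×117000×24710/1708² = 9780 N.
P_allow = P_cr/n = 9780/4 = 2445 N.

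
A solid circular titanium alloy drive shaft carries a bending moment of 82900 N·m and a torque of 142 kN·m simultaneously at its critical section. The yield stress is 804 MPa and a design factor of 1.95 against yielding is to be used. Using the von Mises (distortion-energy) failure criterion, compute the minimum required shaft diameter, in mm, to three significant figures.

d = 154 mm

σ_allow = σ_y/n = 804/1.95 = 412.3 MPa.
For a solid shaft σ_b = 32M/(πd³) and τ = 16T/(πd³), so the von Mises stress is σ' = (16/πd³)·√(4M²+3T²).
√(4M²+3T²) = √(4×(8.290×10^7)² + 3×(1.420×10^8)²) = 2.966×10^8 N·mm.
d³ = 16×2.966×10^8/(π×412.3) = 3.664×10^6 mm³.
d = 154.2 mm.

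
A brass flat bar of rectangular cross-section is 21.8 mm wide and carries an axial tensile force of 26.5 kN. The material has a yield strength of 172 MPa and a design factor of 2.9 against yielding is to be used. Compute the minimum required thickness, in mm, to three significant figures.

t = 20.5 mm

σ_allow = 172/2.9 = 59.31 MPa.
Required area A = F/σ_allow = 26500/59.31 = 446.8 mm².
t = A/w = 446.8/21.8 = 20.50 mm.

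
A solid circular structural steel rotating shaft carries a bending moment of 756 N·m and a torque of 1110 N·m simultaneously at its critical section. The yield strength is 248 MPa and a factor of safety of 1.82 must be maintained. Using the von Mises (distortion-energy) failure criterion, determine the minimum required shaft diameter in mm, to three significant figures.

d = 45.0 mm

σ_allow = σ_y/n = 248/1.82 = 136.3 MPa.
For a solid shaft σ_b = 32M/(πd³) and τ = 16T/(πd³), so the von Mises stress is σ' = (16/πd³)·√(4M²+3T²).
√(4M²+3T²) = √(4×(756000)² + 3×(1.110×10^6)²) = 2.446×10^6 N·mm.
d³ = 16×2.446×10^6/(π×136.3) = 91420 mm³.
d = 45.05 mm.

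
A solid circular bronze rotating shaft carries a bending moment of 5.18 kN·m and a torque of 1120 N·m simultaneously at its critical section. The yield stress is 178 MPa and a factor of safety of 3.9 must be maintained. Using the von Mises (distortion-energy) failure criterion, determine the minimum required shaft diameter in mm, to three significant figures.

d = 106 mm

σ_allow = σ_y/n = 178/3.9 = 45.64 MPa.
For a solid shaft σ_b = 32M/(πd³) and τ = 16T/(πd³), so the von Mises stress is σ' = (16/πd³)·√(4M²+3T²).
√(4M²+3T²) = √(4×(5.180×10^6)² + 3×(1.120×10^6)²) = 1.054×10^7 N·mm.
d³ = 16×1.054×10^7/(π×45.64) = 1.176×10^6 mm³.
d = 105.6 mm.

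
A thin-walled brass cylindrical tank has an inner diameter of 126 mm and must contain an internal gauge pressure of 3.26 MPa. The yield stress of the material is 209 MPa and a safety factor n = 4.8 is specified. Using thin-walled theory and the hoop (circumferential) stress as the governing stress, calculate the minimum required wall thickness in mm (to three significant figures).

σ_allow = 209/4.8 = 43.54 MPa.
Hoop stress σ_h = pD/(2t), so t = pD/(2σ_allow) = 3.26×126/(2×43.54) = 4.717 mm.

t = 4.72 mm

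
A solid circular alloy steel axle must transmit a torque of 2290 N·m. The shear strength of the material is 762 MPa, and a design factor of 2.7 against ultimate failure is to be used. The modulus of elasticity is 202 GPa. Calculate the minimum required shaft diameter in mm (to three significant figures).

d = 34.6 mm

Allowable shear stress τ_allow = 762/2.7 = 282.2 MPa.
For a solid shaft τ = 16T/(πd³), so d³ = 16T/(π τ_allow) = 16×2290000/(π×282.2) = 41330 mm³.
d = (41330)^(1/3) = 34.57 mm.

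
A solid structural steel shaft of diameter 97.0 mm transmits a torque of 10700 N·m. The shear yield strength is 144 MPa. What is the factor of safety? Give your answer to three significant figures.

n = 2.41

τ = 16T/(πd³) = 16×1.0700×10^7/(π×97.0³) = 59.71 MPa.
n = τ_limit/τ = 144/59.71 = 2.412.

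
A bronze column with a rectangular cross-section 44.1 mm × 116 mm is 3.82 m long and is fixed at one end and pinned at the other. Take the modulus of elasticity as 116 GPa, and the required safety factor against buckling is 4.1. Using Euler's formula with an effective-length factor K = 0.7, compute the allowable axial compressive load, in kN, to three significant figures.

P_allow = 32.4 kN

Buckling occurs about the weak axis: I_min = h·b³/12 = 116×44.1³/12 = 829100 mm⁴ (b = 44.1 mm is the smaller dimension).
Effective length L_e = KL = 0.7×3.82 m = 2674 mm.
Euler critical load P_cr = π²EI/L_e² = π²×116000×829100/2674² = 132700 N.
P_allow = P_cr/n = 132700/4.1 = 32380 N.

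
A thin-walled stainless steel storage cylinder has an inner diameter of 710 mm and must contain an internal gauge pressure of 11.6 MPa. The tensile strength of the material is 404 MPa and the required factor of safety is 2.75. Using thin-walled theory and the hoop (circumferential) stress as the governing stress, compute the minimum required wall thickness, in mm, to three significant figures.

t = 28.0 mm

σ_allow = 404/2.75 = 146.9 MPa.
Hoop stress σ_h = pD/(2t), so t = pD/(2σ_allow) = 11.6×710/(2×146.9) = 28.03 mm.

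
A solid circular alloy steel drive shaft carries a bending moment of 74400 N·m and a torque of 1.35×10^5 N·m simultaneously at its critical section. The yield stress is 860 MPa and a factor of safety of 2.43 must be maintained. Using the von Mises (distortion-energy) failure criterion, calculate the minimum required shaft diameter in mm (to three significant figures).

σ_allow = σ_y/n = 860/2.43 = 353.9 MPa.
For a solid shaft σ_b = 32M/(πd³) and τ = 16T/(πd³), so the von Mises stress is σ' = (16/πd³)·√(4M²+3T²).
√(4M²+3T²) = √(4×(7.440×10^7)² + 3×(1.350×10^8)²) = 2.772×10^8 N·mm.
d³ = 16×2.772×10^8/(π×353.9) = 3.988×10^6 mm³.
d = 158.6 mm.

d = 159 mm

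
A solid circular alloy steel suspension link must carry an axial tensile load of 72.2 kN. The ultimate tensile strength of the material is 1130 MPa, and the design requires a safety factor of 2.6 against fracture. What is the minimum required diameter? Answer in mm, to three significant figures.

d = 14.5 mm

Allowable stress σ_allow = 1130/2.6 = 434.6 MPa.
Required area A = F/σ_allow = 72200/434.6 = 166.1 mm².
A = πd²/4 → d = √(4A/π) = 14.54 mm.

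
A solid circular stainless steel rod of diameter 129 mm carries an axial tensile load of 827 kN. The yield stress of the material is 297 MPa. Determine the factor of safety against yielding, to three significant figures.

n = 4.69

A = πd²/4 = 13070 mm².
σ = F/A = 827000/13070 = 63.28 MPa.
n = 297/63.28 = 4.694.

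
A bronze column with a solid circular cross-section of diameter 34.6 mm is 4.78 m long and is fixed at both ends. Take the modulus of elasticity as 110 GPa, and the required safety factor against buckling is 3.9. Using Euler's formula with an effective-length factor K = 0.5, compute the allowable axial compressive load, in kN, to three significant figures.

I = πd⁴/64 = π×34.6⁴/64 = 70350 mm⁴.
Effective length L_e = KL = 0.5×4.78 m = 2390 mm.
Euler critical load P_cr = π²EI/L_e² = π²×110000×70350/2390² = 13370 N.
P_allow = P_cr/n = 13370/3.9 = 3429 N.

P_allow = 3.43 kN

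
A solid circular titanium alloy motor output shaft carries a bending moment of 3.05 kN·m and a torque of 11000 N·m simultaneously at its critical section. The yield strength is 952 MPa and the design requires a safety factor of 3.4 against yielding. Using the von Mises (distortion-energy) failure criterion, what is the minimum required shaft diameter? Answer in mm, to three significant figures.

σ_allow = σ_y/n = 952/3.4 = 280.0 MPa.
For a solid shaft σ_b = 32M/(πd³) and τ = 16T/(πd³), so the von Mises stress is σ' = (16/πd³)·√(4M²+3T²).
√(4M²+3T²) = √(4×(3.050×10^6)² + 3×(1.100×10^7)²) = 2.001×10^7 N·mm.
d³ = 16×2.001×10^7/(π×280.0) = 363900 mm³.
d = 71.39 mm.

d = 71.4 mm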